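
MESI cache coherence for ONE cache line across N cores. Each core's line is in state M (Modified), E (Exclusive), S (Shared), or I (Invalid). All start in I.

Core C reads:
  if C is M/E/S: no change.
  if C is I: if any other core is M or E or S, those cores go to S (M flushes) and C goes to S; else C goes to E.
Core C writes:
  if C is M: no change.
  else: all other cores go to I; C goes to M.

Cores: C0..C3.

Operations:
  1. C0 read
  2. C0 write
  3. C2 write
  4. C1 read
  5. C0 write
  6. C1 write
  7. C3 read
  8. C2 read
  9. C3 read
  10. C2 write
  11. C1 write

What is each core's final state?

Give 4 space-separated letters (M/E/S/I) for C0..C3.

Answer: I M I I

Derivation:
Op 1: C0 read [C0 read from I: no other sharers -> C0=E (exclusive)] -> [E,I,I,I]
Op 2: C0 write [C0 write: invalidate none -> C0=M] -> [M,I,I,I]
Op 3: C2 write [C2 write: invalidate ['C0=M'] -> C2=M] -> [I,I,M,I]
Op 4: C1 read [C1 read from I: others=['C2=M'] -> C1=S, others downsized to S] -> [I,S,S,I]
Op 5: C0 write [C0 write: invalidate ['C1=S', 'C2=S'] -> C0=M] -> [M,I,I,I]
Op 6: C1 write [C1 write: invalidate ['C0=M'] -> C1=M] -> [I,M,I,I]
Op 7: C3 read [C3 read from I: others=['C1=M'] -> C3=S, others downsized to S] -> [I,S,I,S]
Op 8: C2 read [C2 read from I: others=['C1=S', 'C3=S'] -> C2=S, others downsized to S] -> [I,S,S,S]
Op 9: C3 read [C3 read: already in S, no change] -> [I,S,S,S]
Op 10: C2 write [C2 write: invalidate ['C1=S', 'C3=S'] -> C2=M] -> [I,I,M,I]
Op 11: C1 write [C1 write: invalidate ['C2=M'] -> C1=M] -> [I,M,I,I]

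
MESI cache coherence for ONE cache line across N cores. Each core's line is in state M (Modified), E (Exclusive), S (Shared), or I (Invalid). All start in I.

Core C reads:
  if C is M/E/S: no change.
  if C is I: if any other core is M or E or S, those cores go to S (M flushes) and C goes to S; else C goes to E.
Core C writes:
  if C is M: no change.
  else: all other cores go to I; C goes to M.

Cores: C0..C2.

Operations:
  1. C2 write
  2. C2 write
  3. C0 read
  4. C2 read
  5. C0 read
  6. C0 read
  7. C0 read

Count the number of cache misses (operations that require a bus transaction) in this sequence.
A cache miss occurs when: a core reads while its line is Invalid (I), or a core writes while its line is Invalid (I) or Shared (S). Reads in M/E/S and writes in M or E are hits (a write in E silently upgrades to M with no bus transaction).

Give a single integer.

Answer: 2

Derivation:
Op 1: C2 write [C2 write: invalidate none -> C2=M] -> [I,I,M] [MISS #1: write from I]
Op 2: C2 write [C2 write: already M (modified), no change] -> [I,I,M] [hit: write from M]
Op 3: C0 read [C0 read from I: others=['C2=M'] -> C0=S, others downsized to S] -> [S,I,S] [MISS #2: read from I]
Op 4: C2 read [C2 read: already in S, no change] -> [S,I,S] [hit: read from S]
Op 5: C0 read [C0 read: already in S, no change] -> [S,I,S] [hit: read from S]
Op 6: C0 read [C0 read: already in S, no change] -> [S,I,S] [hit: read from S]
Op 7: C0 read [C0 read: already in S, no change] -> [S,I,S] [hit: read from S]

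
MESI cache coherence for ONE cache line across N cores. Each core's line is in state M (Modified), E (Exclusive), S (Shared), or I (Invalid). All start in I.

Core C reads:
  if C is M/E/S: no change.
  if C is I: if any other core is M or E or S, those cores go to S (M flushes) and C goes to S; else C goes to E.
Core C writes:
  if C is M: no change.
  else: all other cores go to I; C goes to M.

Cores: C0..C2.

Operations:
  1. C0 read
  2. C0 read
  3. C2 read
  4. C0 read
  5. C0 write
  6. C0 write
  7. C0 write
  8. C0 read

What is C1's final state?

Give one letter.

Op 1: C0 read [C0 read from I: no other sharers -> C0=E (exclusive)] -> [E,I,I]
Op 2: C0 read [C0 read: already in E, no change] -> [E,I,I]
Op 3: C2 read [C2 read from I: others=['C0=E'] -> C2=S, others downsized to S] -> [S,I,S]
Op 4: C0 read [C0 read: already in S, no change] -> [S,I,S]
Op 5: C0 write [C0 write: invalidate ['C2=S'] -> C0=M] -> [M,I,I]
Op 6: C0 write [C0 write: already M (modified), no change] -> [M,I,I]
Op 7: C0 write [C0 write: already M (modified), no change] -> [M,I,I]
Op 8: C0 read [C0 read: already in M, no change] -> [M,I,I]

Answer: I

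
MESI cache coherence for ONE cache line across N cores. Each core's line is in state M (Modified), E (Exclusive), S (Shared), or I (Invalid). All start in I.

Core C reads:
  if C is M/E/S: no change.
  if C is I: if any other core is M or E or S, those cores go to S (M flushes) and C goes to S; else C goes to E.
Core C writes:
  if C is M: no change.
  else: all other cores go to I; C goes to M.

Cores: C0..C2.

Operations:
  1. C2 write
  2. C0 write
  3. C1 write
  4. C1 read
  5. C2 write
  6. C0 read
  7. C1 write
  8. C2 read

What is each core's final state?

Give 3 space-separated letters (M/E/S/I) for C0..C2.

Answer: I S S

Derivation:
Op 1: C2 write [C2 write: invalidate none -> C2=M] -> [I,I,M]
Op 2: C0 write [C0 write: invalidate ['C2=M'] -> C0=M] -> [M,I,I]
Op 3: C1 write [C1 write: invalidate ['C0=M'] -> C1=M] -> [I,M,I]
Op 4: C1 read [C1 read: already in M, no change] -> [I,M,I]
Op 5: C2 write [C2 write: invalidate ['C1=M'] -> C2=M] -> [I,I,M]
Op 6: C0 read [C0 read from I: others=['C2=M'] -> C0=S, others downsized to S] -> [S,I,S]
Op 7: C1 write [C1 write: invalidate ['C0=S', 'C2=S'] -> C1=M] -> [I,M,I]
Op 8: C2 read [C2 read from I: others=['C1=M'] -> C2=S, others downsized to S] -> [I,S,S]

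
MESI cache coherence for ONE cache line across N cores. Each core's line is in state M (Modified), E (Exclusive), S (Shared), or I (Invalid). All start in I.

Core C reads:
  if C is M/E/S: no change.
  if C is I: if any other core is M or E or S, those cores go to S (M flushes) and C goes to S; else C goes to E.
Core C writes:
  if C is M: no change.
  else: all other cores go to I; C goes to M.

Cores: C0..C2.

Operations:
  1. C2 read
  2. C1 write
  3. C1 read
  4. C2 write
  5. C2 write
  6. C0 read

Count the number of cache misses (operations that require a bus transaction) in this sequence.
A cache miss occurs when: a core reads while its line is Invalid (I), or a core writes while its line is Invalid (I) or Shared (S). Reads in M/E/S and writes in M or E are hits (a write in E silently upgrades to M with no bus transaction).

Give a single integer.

Answer: 4

Derivation:
Op 1: C2 read [C2 read from I: no other sharers -> C2=E (exclusive)] -> [I,I,E] [MISS #1: read from I]
Op 2: C1 write [C1 write: invalidate ['C2=E'] -> C1=M] -> [I,M,I] [MISS #2: write from I]
Op 3: C1 read [C1 read: already in M, no change] -> [I,M,I] [hit: read from M]
Op 4: C2 write [C2 write: invalidate ['C1=M'] -> C2=M] -> [I,I,M] [MISS #3: write from I]
Op 5: C2 write [C2 write: already M (modified), no change] -> [I,I,M] [hit: write from M]
Op 6: C0 read [C0 read from I: others=['C2=M'] -> C0=S, others downsized to S] -> [S,I,S] [MISS #4: read from I]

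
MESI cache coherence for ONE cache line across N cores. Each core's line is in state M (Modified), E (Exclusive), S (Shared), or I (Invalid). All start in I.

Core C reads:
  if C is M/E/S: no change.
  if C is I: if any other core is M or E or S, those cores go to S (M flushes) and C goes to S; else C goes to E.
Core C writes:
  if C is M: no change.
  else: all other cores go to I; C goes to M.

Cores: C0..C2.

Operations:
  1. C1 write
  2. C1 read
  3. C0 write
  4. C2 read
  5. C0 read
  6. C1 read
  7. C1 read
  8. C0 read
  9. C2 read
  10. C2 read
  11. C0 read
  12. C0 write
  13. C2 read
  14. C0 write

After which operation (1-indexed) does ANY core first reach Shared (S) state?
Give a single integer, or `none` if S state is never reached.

Answer: 4

Derivation:
Op 1: C1 write [C1 write: invalidate none -> C1=M] -> [I,M,I]
Op 2: C1 read [C1 read: already in M, no change] -> [I,M,I]
Op 3: C0 write [C0 write: invalidate ['C1=M'] -> C0=M] -> [M,I,I]
Op 4: C2 read [C2 read from I: others=['C0=M'] -> C2=S, others downsized to S] -> [S,I,S]
  -> First S state at op 4; remaining ops need not be traced.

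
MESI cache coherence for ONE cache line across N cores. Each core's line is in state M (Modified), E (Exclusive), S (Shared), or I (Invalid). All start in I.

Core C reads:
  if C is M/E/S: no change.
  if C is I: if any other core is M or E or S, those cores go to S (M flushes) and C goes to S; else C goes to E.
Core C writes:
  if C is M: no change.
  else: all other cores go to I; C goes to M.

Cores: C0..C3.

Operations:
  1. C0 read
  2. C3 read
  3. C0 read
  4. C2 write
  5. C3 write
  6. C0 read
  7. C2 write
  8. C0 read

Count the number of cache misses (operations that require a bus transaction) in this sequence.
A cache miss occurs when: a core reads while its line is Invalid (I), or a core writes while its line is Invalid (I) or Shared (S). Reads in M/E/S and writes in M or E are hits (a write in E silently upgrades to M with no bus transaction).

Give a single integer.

Answer: 7

Derivation:
Op 1: C0 read [C0 read from I: no other sharers -> C0=E (exclusive)] -> [E,I,I,I] [MISS #1: read from I]
Op 2: C3 read [C3 read from I: others=['C0=E'] -> C3=S, others downsized to S] -> [S,I,I,S] [MISS #2: read from I]
Op 3: C0 read [C0 read: already in S, no change] -> [S,I,I,S] [hit: read from S]
Op 4: C2 write [C2 write: invalidate ['C0=S', 'C3=S'] -> C2=M] -> [I,I,M,I] [MISS #3: write from I]
Op 5: C3 write [C3 write: invalidate ['C2=M'] -> C3=M] -> [I,I,I,M] [MISS #4: write from I]
Op 6: C0 read [C0 read from I: others=['C3=M'] -> C0=S, others downsized to S] -> [S,I,I,S] [MISS #5: read from I]
Op 7: C2 write [C2 write: invalidate ['C0=S', 'C3=S'] -> C2=M] -> [I,I,M,I] [MISS #6: write from I]
Op 8: C0 read [C0 read from I: others=['C2=M'] -> C0=S, others downsized to S] -> [S,I,S,I] [MISS #7: read from I]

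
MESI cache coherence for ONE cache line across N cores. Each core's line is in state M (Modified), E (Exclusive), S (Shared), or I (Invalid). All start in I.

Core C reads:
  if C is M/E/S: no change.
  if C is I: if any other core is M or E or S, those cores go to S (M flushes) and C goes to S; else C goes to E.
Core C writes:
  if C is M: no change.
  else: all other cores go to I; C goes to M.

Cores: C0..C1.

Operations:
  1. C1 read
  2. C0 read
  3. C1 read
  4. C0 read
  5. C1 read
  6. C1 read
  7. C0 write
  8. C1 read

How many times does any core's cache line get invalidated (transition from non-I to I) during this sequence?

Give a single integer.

Op 1: C1 read [C1 read from I: no other sharers -> C1=E (exclusive)] -> [I,E] (invalidations this op: 0; running total: 0)
Op 2: C0 read [C0 read from I: others=['C1=E'] -> C0=S, others downsized to S] -> [S,S] (invalidations this op: 0; running total: 0)
Op 3: C1 read [C1 read: already in S, no change] -> [S,S] (invalidations this op: 0; running total: 0)
Op 4: C0 read [C0 read: already in S, no change] -> [S,S] (invalidations this op: 0; running total: 0)
Op 5: C1 read [C1 read: already in S, no change] -> [S,S] (invalidations this op: 0; running total: 0)
Op 6: C1 read [C1 read: already in S, no change] -> [S,S] (invalidations this op: 0; running total: 0)
Op 7: C0 write [C0 write: invalidate ['C1=S'] -> C0=M] -> [M,I] (invalidations this op: 1; running total: 1)
Op 8: C1 read [C1 read from I: others=['C0=M'] -> C1=S, others downsized to S] -> [S,S] (invalidations this op: 0; running total: 1)

Answer: 1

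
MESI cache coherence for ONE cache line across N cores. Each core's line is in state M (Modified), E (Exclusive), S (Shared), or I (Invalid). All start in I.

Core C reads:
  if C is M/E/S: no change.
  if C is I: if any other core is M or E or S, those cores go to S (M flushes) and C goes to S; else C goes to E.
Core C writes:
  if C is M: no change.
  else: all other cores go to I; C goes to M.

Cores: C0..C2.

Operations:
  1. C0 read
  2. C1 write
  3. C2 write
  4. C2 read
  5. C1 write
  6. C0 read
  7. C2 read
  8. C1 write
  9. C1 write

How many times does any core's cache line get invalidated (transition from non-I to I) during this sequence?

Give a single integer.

Answer: 5

Derivation:
Op 1: C0 read [C0 read from I: no other sharers -> C0=E (exclusive)] -> [E,I,I] (invalidations this op: 0; running total: 0)
Op 2: C1 write [C1 write: invalidate ['C0=E'] -> C1=M] -> [I,M,I] (invalidations this op: 1; running total: 1)
Op 3: C2 write [C2 write: invalidate ['C1=M'] -> C2=M] -> [I,I,M] (invalidations this op: 1; running total: 2)
Op 4: C2 read [C2 read: already in M, no change] -> [I,I,M] (invalidations this op: 0; running total: 2)
Op 5: C1 write [C1 write: invalidate ['C2=M'] -> C1=M] -> [I,M,I] (invalidations this op: 1; running total: 3)
Op 6: C0 read [C0 read from I: others=['C1=M'] -> C0=S, others downsized to S] -> [S,S,I] (invalidations this op: 0; running total: 3)
Op 7: C2 read [C2 read from I: others=['C0=S', 'C1=S'] -> C2=S, others downsized to S] -> [S,S,S] (invalidations this op: 0; running total: 3)
Op 8: C1 write [C1 write: invalidate ['C0=S', 'C2=S'] -> C1=M] -> [I,M,I] (invalidations this op: 2; running total: 5)
Op 9: C1 write [C1 write: already M (modified), no change] -> [I,M,I] (invalidations this op: 0; running total: 5)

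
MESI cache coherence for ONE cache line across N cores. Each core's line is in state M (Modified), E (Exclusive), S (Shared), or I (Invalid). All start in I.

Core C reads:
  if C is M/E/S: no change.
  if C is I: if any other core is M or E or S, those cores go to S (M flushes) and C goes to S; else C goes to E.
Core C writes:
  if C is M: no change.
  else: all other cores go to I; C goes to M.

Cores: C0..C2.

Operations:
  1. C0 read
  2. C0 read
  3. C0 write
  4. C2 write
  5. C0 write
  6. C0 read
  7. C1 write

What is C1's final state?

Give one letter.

Answer: M

Derivation:
Op 1: C0 read [C0 read from I: no other sharers -> C0=E (exclusive)] -> [E,I,I]
Op 2: C0 read [C0 read: already in E, no change] -> [E,I,I]
Op 3: C0 write [C0 write: invalidate none -> C0=M] -> [M,I,I]
Op 4: C2 write [C2 write: invalidate ['C0=M'] -> C2=M] -> [I,I,M]
Op 5: C0 write [C0 write: invalidate ['C2=M'] -> C0=M] -> [M,I,I]
Op 6: C0 read [C0 read: already in M, no change] -> [M,I,I]
Op 7: C1 write [C1 write: invalidate ['C0=M'] -> C1=M] -> [I,M,I]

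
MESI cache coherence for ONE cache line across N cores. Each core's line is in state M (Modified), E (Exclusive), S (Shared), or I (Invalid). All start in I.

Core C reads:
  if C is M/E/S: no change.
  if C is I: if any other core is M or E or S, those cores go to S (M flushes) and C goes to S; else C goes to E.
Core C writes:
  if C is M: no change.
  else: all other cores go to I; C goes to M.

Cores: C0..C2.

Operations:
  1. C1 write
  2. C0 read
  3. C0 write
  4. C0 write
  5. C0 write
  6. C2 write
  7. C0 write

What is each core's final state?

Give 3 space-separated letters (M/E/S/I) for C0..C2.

Answer: M I I

Derivation:
Op 1: C1 write [C1 write: invalidate none -> C1=M] -> [I,M,I]
Op 2: C0 read [C0 read from I: others=['C1=M'] -> C0=S, others downsized to S] -> [S,S,I]
Op 3: C0 write [C0 write: invalidate ['C1=S'] -> C0=M] -> [M,I,I]
Op 4: C0 write [C0 write: already M (modified), no change] -> [M,I,I]
Op 5: C0 write [C0 write: already M (modified), no change] -> [M,I,I]
Op 6: C2 write [C2 write: invalidate ['C0=M'] -> C2=M] -> [I,I,M]
Op 7: C0 write [C0 write: invalidate ['C2=M'] -> C0=M] -> [M,I,I]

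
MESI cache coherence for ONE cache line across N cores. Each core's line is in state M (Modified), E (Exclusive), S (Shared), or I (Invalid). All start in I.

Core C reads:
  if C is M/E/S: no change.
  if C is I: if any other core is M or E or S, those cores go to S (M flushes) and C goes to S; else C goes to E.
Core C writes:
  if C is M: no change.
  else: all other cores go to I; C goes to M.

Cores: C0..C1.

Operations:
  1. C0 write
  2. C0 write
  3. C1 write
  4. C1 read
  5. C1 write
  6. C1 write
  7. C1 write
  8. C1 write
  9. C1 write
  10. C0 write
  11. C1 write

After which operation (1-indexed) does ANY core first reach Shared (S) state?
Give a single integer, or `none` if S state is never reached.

Op 1: C0 write [C0 write: invalidate none -> C0=M] -> [M,I]
Op 2: C0 write [C0 write: already M (modified), no change] -> [M,I]
Op 3: C1 write [C1 write: invalidate ['C0=M'] -> C1=M] -> [I,M]
Op 4: C1 read [C1 read: already in M, no change] -> [I,M]
Op 5: C1 write [C1 write: already M (modified), no change] -> [I,M]
Op 6: C1 write [C1 write: already M (modified), no change] -> [I,M]
Op 7: C1 write [C1 write: already M (modified), no change] -> [I,M]
Op 8: C1 write [C1 write: already M (modified), no change] -> [I,M]
Op 9: C1 write [C1 write: already M (modified), no change] -> [I,M]
Op 10: C0 write [C0 write: invalidate ['C1=M'] -> C0=M] -> [M,I]
Op 11: C1 write [C1 write: invalidate ['C0=M'] -> C1=M] -> [I,M]
S state never reached in this sequence.

Answer: none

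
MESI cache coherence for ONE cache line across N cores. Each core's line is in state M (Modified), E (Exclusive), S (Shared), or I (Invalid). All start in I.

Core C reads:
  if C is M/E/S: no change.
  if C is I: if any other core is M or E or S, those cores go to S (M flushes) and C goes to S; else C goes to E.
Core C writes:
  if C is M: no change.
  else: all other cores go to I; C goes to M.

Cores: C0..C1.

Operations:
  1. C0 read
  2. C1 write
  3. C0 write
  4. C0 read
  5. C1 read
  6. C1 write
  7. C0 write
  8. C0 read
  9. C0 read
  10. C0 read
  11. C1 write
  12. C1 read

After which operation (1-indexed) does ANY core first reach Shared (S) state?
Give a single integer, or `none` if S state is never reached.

Answer: 5

Derivation:
Op 1: C0 read [C0 read from I: no other sharers -> C0=E (exclusive)] -> [E,I]
Op 2: C1 write [C1 write: invalidate ['C0=E'] -> C1=M] -> [I,M]
Op 3: C0 write [C0 write: invalidate ['C1=M'] -> C0=M] -> [M,I]
Op 4: C0 read [C0 read: already in M, no change] -> [M,I]
Op 5: C1 read [C1 read from I: others=['C0=M'] -> C1=S, others downsized to S] -> [S,S]
  -> First S state at op 5; remaining ops need not be traced.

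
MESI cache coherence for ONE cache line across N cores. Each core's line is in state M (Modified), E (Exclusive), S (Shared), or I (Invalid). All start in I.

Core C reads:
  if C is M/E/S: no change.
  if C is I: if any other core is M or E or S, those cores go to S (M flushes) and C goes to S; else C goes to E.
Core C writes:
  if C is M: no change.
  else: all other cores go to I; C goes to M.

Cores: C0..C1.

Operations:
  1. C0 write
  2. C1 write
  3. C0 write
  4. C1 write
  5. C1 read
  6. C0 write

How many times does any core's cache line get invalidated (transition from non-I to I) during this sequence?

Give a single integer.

Answer: 4

Derivation:
Op 1: C0 write [C0 write: invalidate none -> C0=M] -> [M,I] (invalidations this op: 0; running total: 0)
Op 2: C1 write [C1 write: invalidate ['C0=M'] -> C1=M] -> [I,M] (invalidations this op: 1; running total: 1)
Op 3: C0 write [C0 write: invalidate ['C1=M'] -> C0=M] -> [M,I] (invalidations this op: 1; running total: 2)
Op 4: C1 write [C1 write: invalidate ['C0=M'] -> C1=M] -> [I,M] (invalidations this op: 1; running total: 3)
Op 5: C1 read [C1 read: already in M, no change] -> [I,M] (invalidations this op: 0; running total: 3)
Op 6: C0 write [C0 write: invalidate ['C1=M'] -> C0=M] -> [M,I] (invalidations this op: 1; running total: 4)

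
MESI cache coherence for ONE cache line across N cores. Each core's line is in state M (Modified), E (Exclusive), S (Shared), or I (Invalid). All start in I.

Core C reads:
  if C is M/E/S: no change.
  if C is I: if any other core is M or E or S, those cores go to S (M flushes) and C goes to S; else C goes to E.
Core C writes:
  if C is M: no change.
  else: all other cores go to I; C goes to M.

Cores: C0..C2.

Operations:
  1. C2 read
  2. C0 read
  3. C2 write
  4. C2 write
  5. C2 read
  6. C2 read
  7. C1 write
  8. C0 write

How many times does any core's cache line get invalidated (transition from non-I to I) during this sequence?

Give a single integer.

Answer: 3

Derivation:
Op 1: C2 read [C2 read from I: no other sharers -> C2=E (exclusive)] -> [I,I,E] (invalidations this op: 0; running total: 0)
Op 2: C0 read [C0 read from I: others=['C2=E'] -> C0=S, others downsized to S] -> [S,I,S] (invalidations this op: 0; running total: 0)
Op 3: C2 write [C2 write: invalidate ['C0=S'] -> C2=M] -> [I,I,M] (invalidations this op: 1; running total: 1)
Op 4: C2 write [C2 write: already M (modified), no change] -> [I,I,M] (invalidations this op: 0; running total: 1)
Op 5: C2 read [C2 read: already in M, no change] -> [I,I,M] (invalidations this op: 0; running total: 1)
Op 6: C2 read [C2 read: already in M, no change] -> [I,I,M] (invalidations this op: 0; running total: 1)
Op 7: C1 write [C1 write: invalidate ['C2=M'] -> C1=M] -> [I,M,I] (invalidations this op: 1; running total: 2)
Op 8: C0 write [C0 write: invalidate ['C1=M'] -> C0=M] -> [M,I,I] (invalidations this op: 1; running total: 3)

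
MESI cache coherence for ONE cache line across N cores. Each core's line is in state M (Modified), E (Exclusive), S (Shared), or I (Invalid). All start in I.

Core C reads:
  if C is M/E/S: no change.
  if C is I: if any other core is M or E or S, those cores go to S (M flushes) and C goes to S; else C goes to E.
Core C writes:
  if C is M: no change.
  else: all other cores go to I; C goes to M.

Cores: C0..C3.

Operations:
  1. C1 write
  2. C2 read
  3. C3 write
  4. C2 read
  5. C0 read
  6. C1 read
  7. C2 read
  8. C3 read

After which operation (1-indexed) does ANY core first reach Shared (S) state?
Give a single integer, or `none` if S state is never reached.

Answer: 2

Derivation:
Op 1: C1 write [C1 write: invalidate none -> C1=M] -> [I,M,I,I]
Op 2: C2 read [C2 read from I: others=['C1=M'] -> C2=S, others downsized to S] -> [I,S,S,I]
  -> First S state at op 2; remaining ops need not be traced.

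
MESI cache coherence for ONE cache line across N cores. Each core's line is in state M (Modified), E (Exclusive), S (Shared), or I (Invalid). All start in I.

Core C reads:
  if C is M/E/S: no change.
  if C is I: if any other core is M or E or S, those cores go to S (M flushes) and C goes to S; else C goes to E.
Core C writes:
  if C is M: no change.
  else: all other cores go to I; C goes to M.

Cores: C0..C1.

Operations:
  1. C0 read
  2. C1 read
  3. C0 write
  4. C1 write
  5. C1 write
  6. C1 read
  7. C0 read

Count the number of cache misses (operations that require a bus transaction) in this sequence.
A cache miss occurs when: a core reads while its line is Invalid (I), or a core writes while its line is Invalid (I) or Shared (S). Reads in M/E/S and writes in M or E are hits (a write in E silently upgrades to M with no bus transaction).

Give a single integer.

Op 1: C0 read [C0 read from I: no other sharers -> C0=E (exclusive)] -> [E,I] [MISS #1: read from I]
Op 2: C1 read [C1 read from I: others=['C0=E'] -> C1=S, others downsized to S] -> [S,S] [MISS #2: read from I]
Op 3: C0 write [C0 write: invalidate ['C1=S'] -> C0=M] -> [M,I] [MISS #3: write from S]
Op 4: C1 write [C1 write: invalidate ['C0=M'] -> C1=M] -> [I,M] [MISS #4: write from I]
Op 5: C1 write [C1 write: already M (modified), no change] -> [I,M] [hit: write from M]
Op 6: C1 read [C1 read: already in M, no change] -> [I,M] [hit: read from M]
Op 7: C0 read [C0 read from I: others=['C1=M'] -> C0=S, others downsized to S] -> [S,S] [MISS #5: read from I]

Answer: 5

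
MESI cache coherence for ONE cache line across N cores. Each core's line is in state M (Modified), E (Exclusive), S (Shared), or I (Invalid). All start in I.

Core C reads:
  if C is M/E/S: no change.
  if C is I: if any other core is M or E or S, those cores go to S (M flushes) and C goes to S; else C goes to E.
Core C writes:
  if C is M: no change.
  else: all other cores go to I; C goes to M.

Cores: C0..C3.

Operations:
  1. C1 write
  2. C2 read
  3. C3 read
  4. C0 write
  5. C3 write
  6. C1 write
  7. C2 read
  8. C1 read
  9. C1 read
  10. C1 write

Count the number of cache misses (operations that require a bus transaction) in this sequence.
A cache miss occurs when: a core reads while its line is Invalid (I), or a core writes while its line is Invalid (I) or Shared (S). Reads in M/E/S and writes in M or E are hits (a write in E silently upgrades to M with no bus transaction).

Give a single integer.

Answer: 8

Derivation:
Op 1: C1 write [C1 write: invalidate none -> C1=M] -> [I,M,I,I] [MISS #1: write from I]
Op 2: C2 read [C2 read from I: others=['C1=M'] -> C2=S, others downsized to S] -> [I,S,S,I] [MISS #2: read from I]
Op 3: C3 read [C3 read from I: others=['C1=S', 'C2=S'] -> C3=S, others downsized to S] -> [I,S,S,S] [MISS #3: read from I]
Op 4: C0 write [C0 write: invalidate ['C1=S', 'C2=S', 'C3=S'] -> C0=M] -> [M,I,I,I] [MISS #4: write from I]
Op 5: C3 write [C3 write: invalidate ['C0=M'] -> C3=M] -> [I,I,I,M] [MISS #5: write from I]
Op 6: C1 write [C1 write: invalidate ['C3=M'] -> C1=M] -> [I,M,I,I] [MISS #6: write from I]
Op 7: C2 read [C2 read from I: others=['C1=M'] -> C2=S, others downsized to S] -> [I,S,S,I] [MISS #7: read from I]
Op 8: C1 read [C1 read: already in S, no change] -> [I,S,S,I] [hit: read from S]
Op 9: C1 read [C1 read: already in S, no change] -> [I,S,S,I] [hit: read from S]
Op 10: C1 write [C1 write: invalidate ['C2=S'] -> C1=M] -> [I,M,I,I] [MISS #8: write from S]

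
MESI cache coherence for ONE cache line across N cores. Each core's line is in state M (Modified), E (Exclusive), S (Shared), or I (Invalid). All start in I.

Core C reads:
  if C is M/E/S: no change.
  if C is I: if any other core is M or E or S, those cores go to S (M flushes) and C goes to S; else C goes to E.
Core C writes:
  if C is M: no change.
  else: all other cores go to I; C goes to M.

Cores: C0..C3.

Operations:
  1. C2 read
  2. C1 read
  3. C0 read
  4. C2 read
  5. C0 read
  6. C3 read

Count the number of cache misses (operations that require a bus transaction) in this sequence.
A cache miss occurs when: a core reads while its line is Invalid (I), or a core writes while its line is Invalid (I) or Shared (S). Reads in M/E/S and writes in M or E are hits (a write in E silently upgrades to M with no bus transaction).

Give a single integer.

Answer: 4

Derivation:
Op 1: C2 read [C2 read from I: no other sharers -> C2=E (exclusive)] -> [I,I,E,I] [MISS #1: read from I]
Op 2: C1 read [C1 read from I: others=['C2=E'] -> C1=S, others downsized to S] -> [I,S,S,I] [MISS #2: read from I]
Op 3: C0 read [C0 read from I: others=['C1=S', 'C2=S'] -> C0=S, others downsized to S] -> [S,S,S,I] [MISS #3: read from I]
Op 4: C2 read [C2 read: already in S, no change] -> [S,S,S,I] [hit: read from S]
Op 5: C0 read [C0 read: already in S, no change] -> [S,S,S,I] [hit: read from S]
Op 6: C3 read [C3 read from I: others=['C0=S', 'C1=S', 'C2=S'] -> C3=S, others downsized to S] -> [S,S,S,S] [MISS #4: read from I]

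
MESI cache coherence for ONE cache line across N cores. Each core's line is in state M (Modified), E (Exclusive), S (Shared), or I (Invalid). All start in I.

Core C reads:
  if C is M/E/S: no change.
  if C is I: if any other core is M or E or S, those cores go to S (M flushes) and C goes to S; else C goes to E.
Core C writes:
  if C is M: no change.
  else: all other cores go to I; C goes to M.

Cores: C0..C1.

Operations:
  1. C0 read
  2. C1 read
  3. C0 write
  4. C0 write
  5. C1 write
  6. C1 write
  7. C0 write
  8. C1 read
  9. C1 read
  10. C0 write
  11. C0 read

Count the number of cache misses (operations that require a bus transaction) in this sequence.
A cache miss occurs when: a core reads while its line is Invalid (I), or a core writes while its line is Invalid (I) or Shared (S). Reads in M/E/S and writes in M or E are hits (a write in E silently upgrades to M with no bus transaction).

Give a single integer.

Answer: 7

Derivation:
Op 1: C0 read [C0 read from I: no other sharers -> C0=E (exclusive)] -> [E,I] [MISS #1: read from I]
Op 2: C1 read [C1 read from I: others=['C0=E'] -> C1=S, others downsized to S] -> [S,S] [MISS #2: read from I]
Op 3: C0 write [C0 write: invalidate ['C1=S'] -> C0=M] -> [M,I] [MISS #3: write from S]
Op 4: C0 write [C0 write: already M (modified), no change] -> [M,I] [hit: write from M]
Op 5: C1 write [C1 write: invalidate ['C0=M'] -> C1=M] -> [I,M] [MISS #4: write from I]
Op 6: C1 write [C1 write: already M (modified), no change] -> [I,M] [hit: write from M]
Op 7: C0 write [C0 write: invalidate ['C1=M'] -> C0=M] -> [M,I] [MISS #5: write from I]
Op 8: C1 read [C1 read from I: others=['C0=M'] -> C1=S, others downsized to S] -> [S,S] [MISS #6: read from I]
Op 9: C1 read [C1 read: already in S, no change] -> [S,S] [hit: read from S]
Op 10: C0 write [C0 write: invalidate ['C1=S'] -> C0=M] -> [M,I] [MISS #7: write from S]
Op 11: C0 read [C0 read: already in M, no change] -> [M,I] [hit: read from M]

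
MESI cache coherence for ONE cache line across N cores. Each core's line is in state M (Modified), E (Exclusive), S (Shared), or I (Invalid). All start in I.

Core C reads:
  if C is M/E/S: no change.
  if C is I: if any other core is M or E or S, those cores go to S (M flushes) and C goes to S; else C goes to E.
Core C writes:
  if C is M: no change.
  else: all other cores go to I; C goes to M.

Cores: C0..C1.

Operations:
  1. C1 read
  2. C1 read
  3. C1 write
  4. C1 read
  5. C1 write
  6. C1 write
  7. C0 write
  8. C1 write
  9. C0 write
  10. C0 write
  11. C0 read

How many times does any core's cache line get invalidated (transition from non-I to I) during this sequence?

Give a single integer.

Answer: 3

Derivation:
Op 1: C1 read [C1 read from I: no other sharers -> C1=E (exclusive)] -> [I,E] (invalidations this op: 0; running total: 0)
Op 2: C1 read [C1 read: already in E, no change] -> [I,E] (invalidations this op: 0; running total: 0)
Op 3: C1 write [C1 write: invalidate none -> C1=M] -> [I,M] (invalidations this op: 0; running total: 0)
Op 4: C1 read [C1 read: already in M, no change] -> [I,M] (invalidations this op: 0; running total: 0)
Op 5: C1 write [C1 write: already M (modified), no change] -> [I,M] (invalidations this op: 0; running total: 0)
Op 6: C1 write [C1 write: already M (modified), no change] -> [I,M] (invalidations this op: 0; running total: 0)
Op 7: C0 write [C0 write: invalidate ['C1=M'] -> C0=M] -> [M,I] (invalidations this op: 1; running total: 1)
Op 8: C1 write [C1 write: invalidate ['C0=M'] -> C1=M] -> [I,M] (invalidations this op: 1; running total: 2)
Op 9: C0 write [C0 write: invalidate ['C1=M'] -> C0=M] -> [M,I] (invalidations this op: 1; running total: 3)
Op 10: C0 write [C0 write: already M (modified), no change] -> [M,I] (invalidations this op: 0; running total: 3)
Op 11: C0 read [C0 read: already in M, no change] -> [M,I] (invalidations this op: 0; running total: 3)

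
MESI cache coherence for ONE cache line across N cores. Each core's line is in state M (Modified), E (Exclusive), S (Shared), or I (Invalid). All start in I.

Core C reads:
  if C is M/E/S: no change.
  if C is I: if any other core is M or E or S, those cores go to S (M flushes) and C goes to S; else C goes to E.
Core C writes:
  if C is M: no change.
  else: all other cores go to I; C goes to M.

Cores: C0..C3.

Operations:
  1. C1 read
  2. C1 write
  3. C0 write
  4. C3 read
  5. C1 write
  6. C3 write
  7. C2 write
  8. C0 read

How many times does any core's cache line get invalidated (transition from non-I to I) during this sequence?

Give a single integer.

Op 1: C1 read [C1 read from I: no other sharers -> C1=E (exclusive)] -> [I,E,I,I] (invalidations this op: 0; running total: 0)
Op 2: C1 write [C1 write: invalidate none -> C1=M] -> [I,M,I,I] (invalidations this op: 0; running total: 0)
Op 3: C0 write [C0 write: invalidate ['C1=M'] -> C0=M] -> [M,I,I,I] (invalidations this op: 1; running total: 1)
Op 4: C3 read [C3 read from I: others=['C0=M'] -> C3=S, others downsized to S] -> [S,I,I,S] (invalidations this op: 0; running total: 1)
Op 5: C1 write [C1 write: invalidate ['C0=S', 'C3=S'] -> C1=M] -> [I,M,I,I] (invalidations this op: 2; running total: 3)
Op 6: C3 write [C3 write: invalidate ['C1=M'] -> C3=M] -> [I,I,I,M] (invalidations this op: 1; running total: 4)
Op 7: C2 write [C2 write: invalidate ['C3=M'] -> C2=M] -> [I,I,M,I] (invalidations this op: 1; running total: 5)
Op 8: C0 read [C0 read from I: others=['C2=M'] -> C0=S, others downsized to S] -> [S,I,S,I] (invalidations this op: 0; running total: 5)

Answer: 5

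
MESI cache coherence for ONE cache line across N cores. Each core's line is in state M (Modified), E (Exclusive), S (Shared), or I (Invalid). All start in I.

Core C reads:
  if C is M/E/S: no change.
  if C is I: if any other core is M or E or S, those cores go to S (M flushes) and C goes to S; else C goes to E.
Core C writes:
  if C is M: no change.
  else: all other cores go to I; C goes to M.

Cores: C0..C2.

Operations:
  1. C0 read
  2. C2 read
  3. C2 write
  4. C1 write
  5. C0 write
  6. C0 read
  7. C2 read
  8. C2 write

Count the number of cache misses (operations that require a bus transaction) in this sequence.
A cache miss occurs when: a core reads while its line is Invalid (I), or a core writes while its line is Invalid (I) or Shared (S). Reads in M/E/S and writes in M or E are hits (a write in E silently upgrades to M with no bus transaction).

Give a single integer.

Op 1: C0 read [C0 read from I: no other sharers -> C0=E (exclusive)] -> [E,I,I] [MISS #1: read from I]
Op 2: C2 read [C2 read from I: others=['C0=E'] -> C2=S, others downsized to S] -> [S,I,S] [MISS #2: read from I]
Op 3: C2 write [C2 write: invalidate ['C0=S'] -> C2=M] -> [I,I,M] [MISS #3: write from S]
Op 4: C1 write [C1 write: invalidate ['C2=M'] -> C1=M] -> [I,M,I] [MISS #4: write from I]
Op 5: C0 write [C0 write: invalidate ['C1=M'] -> C0=M] -> [M,I,I] [MISS #5: write from I]
Op 6: C0 read [C0 read: already in M, no change] -> [M,I,I] [hit: read from M]
Op 7: C2 read [C2 read from I: others=['C0=M'] -> C2=S, others downsized to S] -> [S,I,S] [MISS #6: read from I]
Op 8: C2 write [C2 write: invalidate ['C0=S'] -> C2=M] -> [I,I,M] [MISS #7: write from S]

Answer: 7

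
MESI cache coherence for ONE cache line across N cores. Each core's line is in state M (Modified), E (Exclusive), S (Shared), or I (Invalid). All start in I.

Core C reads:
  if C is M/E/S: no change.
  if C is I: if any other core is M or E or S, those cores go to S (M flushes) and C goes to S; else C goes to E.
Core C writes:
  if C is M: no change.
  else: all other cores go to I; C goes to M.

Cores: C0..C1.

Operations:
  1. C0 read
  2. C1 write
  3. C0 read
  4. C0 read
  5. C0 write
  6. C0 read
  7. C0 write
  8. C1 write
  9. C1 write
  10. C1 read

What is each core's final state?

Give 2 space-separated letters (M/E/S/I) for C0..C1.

Op 1: C0 read [C0 read from I: no other sharers -> C0=E (exclusive)] -> [E,I]
Op 2: C1 write [C1 write: invalidate ['C0=E'] -> C1=M] -> [I,M]
Op 3: C0 read [C0 read from I: others=['C1=M'] -> C0=S, others downsized to S] -> [S,S]
Op 4: C0 read [C0 read: already in S, no change] -> [S,S]
Op 5: C0 write [C0 write: invalidate ['C1=S'] -> C0=M] -> [M,I]
Op 6: C0 read [C0 read: already in M, no change] -> [M,I]
Op 7: C0 write [C0 write: already M (modified), no change] -> [M,I]
Op 8: C1 write [C1 write: invalidate ['C0=M'] -> C1=M] -> [I,M]
Op 9: C1 write [C1 write: already M (modified), no change] -> [I,M]
Op 10: C1 read [C1 read: already in M, no change] -> [I,M]

Answer: I M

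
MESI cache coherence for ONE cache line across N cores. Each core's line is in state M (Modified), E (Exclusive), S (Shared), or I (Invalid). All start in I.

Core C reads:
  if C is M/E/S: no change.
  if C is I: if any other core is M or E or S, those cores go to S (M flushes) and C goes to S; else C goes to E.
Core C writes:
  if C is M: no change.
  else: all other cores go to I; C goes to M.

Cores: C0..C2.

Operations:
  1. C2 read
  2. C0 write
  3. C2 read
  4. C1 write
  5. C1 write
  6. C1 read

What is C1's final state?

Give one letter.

Op 1: C2 read [C2 read from I: no other sharers -> C2=E (exclusive)] -> [I,I,E]
Op 2: C0 write [C0 write: invalidate ['C2=E'] -> C0=M] -> [M,I,I]
Op 3: C2 read [C2 read from I: others=['C0=M'] -> C2=S, others downsized to S] -> [S,I,S]
Op 4: C1 write [C1 write: invalidate ['C0=S', 'C2=S'] -> C1=M] -> [I,M,I]
Op 5: C1 write [C1 write: already M (modified), no change] -> [I,M,I]
Op 6: C1 read [C1 read: already in M, no change] -> [I,M,I]

Answer: M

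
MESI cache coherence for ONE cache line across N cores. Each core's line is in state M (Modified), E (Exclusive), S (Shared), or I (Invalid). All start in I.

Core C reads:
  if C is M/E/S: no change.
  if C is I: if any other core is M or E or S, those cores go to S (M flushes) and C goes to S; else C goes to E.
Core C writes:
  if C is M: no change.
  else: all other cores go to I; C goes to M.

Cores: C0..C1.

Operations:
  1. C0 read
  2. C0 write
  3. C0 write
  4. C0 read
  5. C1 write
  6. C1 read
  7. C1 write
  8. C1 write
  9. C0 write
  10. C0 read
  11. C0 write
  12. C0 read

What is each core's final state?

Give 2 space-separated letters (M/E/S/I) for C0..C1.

Op 1: C0 read [C0 read from I: no other sharers -> C0=E (exclusive)] -> [E,I]
Op 2: C0 write [C0 write: invalidate none -> C0=M] -> [M,I]
Op 3: C0 write [C0 write: already M (modified), no change] -> [M,I]
Op 4: C0 read [C0 read: already in M, no change] -> [M,I]
Op 5: C1 write [C1 write: invalidate ['C0=M'] -> C1=M] -> [I,M]
Op 6: C1 read [C1 read: already in M, no change] -> [I,M]
Op 7: C1 write [C1 write: already M (modified), no change] -> [I,M]
Op 8: C1 write [C1 write: already M (modified), no change] -> [I,M]
Op 9: C0 write [C0 write: invalidate ['C1=M'] -> C0=M] -> [M,I]
Op 10: C0 read [C0 read: already in M, no change] -> [M,I]
Op 11: C0 write [C0 write: already M (modified), no change] -> [M,I]
Op 12: C0 read [C0 read: already in M, no change] -> [M,I]

Answer: M I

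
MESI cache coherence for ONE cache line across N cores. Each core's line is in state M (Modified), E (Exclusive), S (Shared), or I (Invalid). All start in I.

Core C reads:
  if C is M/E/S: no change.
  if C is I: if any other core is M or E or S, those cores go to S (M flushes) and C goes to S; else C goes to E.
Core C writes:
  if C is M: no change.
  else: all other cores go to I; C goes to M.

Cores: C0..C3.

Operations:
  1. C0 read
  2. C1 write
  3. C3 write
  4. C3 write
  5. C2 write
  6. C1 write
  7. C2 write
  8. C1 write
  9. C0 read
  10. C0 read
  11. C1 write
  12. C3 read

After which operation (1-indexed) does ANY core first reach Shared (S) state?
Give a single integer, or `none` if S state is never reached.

Op 1: C0 read [C0 read from I: no other sharers -> C0=E (exclusive)] -> [E,I,I,I]
Op 2: C1 write [C1 write: invalidate ['C0=E'] -> C1=M] -> [I,M,I,I]
Op 3: C3 write [C3 write: invalidate ['C1=M'] -> C3=M] -> [I,I,I,M]
Op 4: C3 write [C3 write: already M (modified), no change] -> [I,I,I,M]
Op 5: C2 write [C2 write: invalidate ['C3=M'] -> C2=M] -> [I,I,M,I]
Op 6: C1 write [C1 write: invalidate ['C2=M'] -> C1=M] -> [I,M,I,I]
Op 7: C2 write [C2 write: invalidate ['C1=M'] -> C2=M] -> [I,I,M,I]
Op 8: C1 write [C1 write: invalidate ['C2=M'] -> C1=M] -> [I,M,I,I]
Op 9: C0 read [C0 read from I: others=['C1=M'] -> C0=S, others downsized to S] -> [S,S,I,I]
  -> First S state at op 9; remaining ops need not be traced.

Answer: 9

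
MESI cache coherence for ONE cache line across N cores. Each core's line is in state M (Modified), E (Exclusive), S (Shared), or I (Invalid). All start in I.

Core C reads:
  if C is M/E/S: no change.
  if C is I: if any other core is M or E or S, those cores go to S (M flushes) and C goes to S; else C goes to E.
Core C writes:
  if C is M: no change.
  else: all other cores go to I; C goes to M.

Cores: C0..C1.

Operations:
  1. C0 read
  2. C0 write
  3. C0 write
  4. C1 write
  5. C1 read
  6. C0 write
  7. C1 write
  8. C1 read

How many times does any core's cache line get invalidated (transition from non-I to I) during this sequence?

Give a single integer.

Answer: 3

Derivation:
Op 1: C0 read [C0 read from I: no other sharers -> C0=E (exclusive)] -> [E,I] (invalidations this op: 0; running total: 0)
Op 2: C0 write [C0 write: invalidate none -> C0=M] -> [M,I] (invalidations this op: 0; running total: 0)
Op 3: C0 write [C0 write: already M (modified), no change] -> [M,I] (invalidations this op: 0; running total: 0)
Op 4: C1 write [C1 write: invalidate ['C0=M'] -> C1=M] -> [I,M] (invalidations this op: 1; running total: 1)
Op 5: C1 read [C1 read: already in M, no change] -> [I,M] (invalidations this op: 0; running total: 1)
Op 6: C0 write [C0 write: invalidate ['C1=M'] -> C0=M] -> [M,I] (invalidations this op: 1; running total: 2)
Op 7: C1 write [C1 write: invalidate ['C0=M'] -> C1=M] -> [I,M] (invalidations this op: 1; running total: 3)
Op 8: C1 read [C1 read: already in M, no change] -> [I,M] (invalidations this op: 0; running total: 3)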